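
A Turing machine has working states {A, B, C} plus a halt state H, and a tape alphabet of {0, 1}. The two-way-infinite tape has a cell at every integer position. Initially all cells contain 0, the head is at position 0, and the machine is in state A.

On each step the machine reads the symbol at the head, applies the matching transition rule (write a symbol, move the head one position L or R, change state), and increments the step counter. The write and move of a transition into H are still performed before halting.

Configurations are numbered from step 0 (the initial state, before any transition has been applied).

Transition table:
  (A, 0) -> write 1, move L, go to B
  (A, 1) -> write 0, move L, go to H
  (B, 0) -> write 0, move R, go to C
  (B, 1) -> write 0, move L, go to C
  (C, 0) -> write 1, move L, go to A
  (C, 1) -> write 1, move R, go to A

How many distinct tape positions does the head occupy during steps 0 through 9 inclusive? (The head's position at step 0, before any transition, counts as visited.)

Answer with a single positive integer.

Answer: 5

Derivation:
Step 1: in state A at pos 0, read 0 -> (A,0)->write 1,move L,goto B. Now: state=B, head=-1, tape[-2..1]=0010 (head:  ^)
Step 2: in state B at pos -1, read 0 -> (B,0)->write 0,move R,goto C. Now: state=C, head=0, tape[-2..1]=0010 (head:   ^)
Step 3: in state C at pos 0, read 1 -> (C,1)->write 1,move R,goto A. Now: state=A, head=1, tape[-2..2]=00100 (head:    ^)
Step 4: in state A at pos 1, read 0 -> (A,0)->write 1,move L,goto B. Now: state=B, head=0, tape[-2..2]=00110 (head:   ^)
Step 5: in state B at pos 0, read 1 -> (B,1)->write 0,move L,goto C. Now: state=C, head=-1, tape[-2..2]=00010 (head:  ^)
Step 6: in state C at pos -1, read 0 -> (C,0)->write 1,move L,goto A. Now: state=A, head=-2, tape[-3..2]=001010 (head:  ^)
Step 7: in state A at pos -2, read 0 -> (A,0)->write 1,move L,goto B. Now: state=B, head=-3, tape[-4..2]=0011010 (head:  ^)
Step 8: in state B at pos -3, read 0 -> (B,0)->write 0,move R,goto C. Now: state=C, head=-2, tape[-4..2]=0011010 (head:   ^)
Step 9: in state C at pos -2, read 1 -> (C,1)->write 1,move R,goto A. Now: state=A, head=-1, tape[-4..2]=0011010 (head:    ^)
Head positions at steps 0..9: starting at 0, distinct positions visited = {-3, -2, -1, 0, 1} -> 5 position(s)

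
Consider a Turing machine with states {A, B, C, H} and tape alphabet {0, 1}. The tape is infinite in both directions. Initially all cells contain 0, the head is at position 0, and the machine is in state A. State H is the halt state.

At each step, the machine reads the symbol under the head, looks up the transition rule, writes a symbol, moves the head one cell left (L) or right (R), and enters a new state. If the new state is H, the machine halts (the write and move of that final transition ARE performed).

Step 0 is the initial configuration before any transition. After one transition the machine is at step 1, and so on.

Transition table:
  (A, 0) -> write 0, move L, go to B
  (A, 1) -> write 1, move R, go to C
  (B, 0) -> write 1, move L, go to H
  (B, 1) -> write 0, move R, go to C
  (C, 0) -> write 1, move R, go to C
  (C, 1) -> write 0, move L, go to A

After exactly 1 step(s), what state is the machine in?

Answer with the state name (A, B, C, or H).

Answer: B

Derivation:
Step 1: in state A at pos 0, read 0 -> (A,0)->write 0,move L,goto B. Now: state=B, head=-1, tape[-2..1]=0000 (head:  ^)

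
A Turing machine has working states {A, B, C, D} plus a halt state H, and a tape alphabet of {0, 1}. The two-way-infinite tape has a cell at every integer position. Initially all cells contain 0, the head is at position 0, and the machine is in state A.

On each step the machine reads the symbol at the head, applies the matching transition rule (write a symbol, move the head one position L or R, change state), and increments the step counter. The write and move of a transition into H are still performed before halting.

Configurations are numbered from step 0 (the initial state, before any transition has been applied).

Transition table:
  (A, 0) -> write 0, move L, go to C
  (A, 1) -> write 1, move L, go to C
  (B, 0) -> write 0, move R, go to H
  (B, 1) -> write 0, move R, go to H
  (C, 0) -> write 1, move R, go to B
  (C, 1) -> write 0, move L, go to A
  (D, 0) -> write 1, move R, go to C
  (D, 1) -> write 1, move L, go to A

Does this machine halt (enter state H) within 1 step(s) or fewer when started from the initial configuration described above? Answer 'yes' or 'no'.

Answer: no

Derivation:
Step 1: in state A at pos 0, read 0 -> (A,0)->write 0,move L,goto C. Now: state=C, head=-1, tape[-2..1]=0000 (head:  ^)
After 1 step(s): state = C (not H) -> not halted within 1 -> no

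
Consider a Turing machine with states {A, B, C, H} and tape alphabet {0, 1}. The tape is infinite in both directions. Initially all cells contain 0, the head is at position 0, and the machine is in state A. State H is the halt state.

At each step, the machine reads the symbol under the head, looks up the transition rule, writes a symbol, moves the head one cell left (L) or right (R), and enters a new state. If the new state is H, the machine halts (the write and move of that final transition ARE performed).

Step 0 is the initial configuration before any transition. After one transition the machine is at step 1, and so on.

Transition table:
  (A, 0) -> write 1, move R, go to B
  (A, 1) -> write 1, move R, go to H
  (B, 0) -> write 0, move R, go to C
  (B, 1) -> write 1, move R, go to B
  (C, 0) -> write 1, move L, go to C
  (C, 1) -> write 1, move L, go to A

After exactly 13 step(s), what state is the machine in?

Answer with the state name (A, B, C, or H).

Step 1: in state A at pos 0, read 0 -> (A,0)->write 1,move R,goto B. Now: state=B, head=1, tape[-1..2]=0100 (head:   ^)
Step 2: in state B at pos 1, read 0 -> (B,0)->write 0,move R,goto C. Now: state=C, head=2, tape[-1..3]=01000 (head:    ^)
Step 3: in state C at pos 2, read 0 -> (C,0)->write 1,move L,goto C. Now: state=C, head=1, tape[-1..3]=01010 (head:   ^)
Step 4: in state C at pos 1, read 0 -> (C,0)->write 1,move L,goto C. Now: state=C, head=0, tape[-1..3]=01110 (head:  ^)
Step 5: in state C at pos 0, read 1 -> (C,1)->write 1,move L,goto A. Now: state=A, head=-1, tape[-2..3]=001110 (head:  ^)
Step 6: in state A at pos -1, read 0 -> (A,0)->write 1,move R,goto B. Now: state=B, head=0, tape[-2..3]=011110 (head:   ^)
Step 7: in state B at pos 0, read 1 -> (B,1)->write 1,move R,goto B. Now: state=B, head=1, tape[-2..3]=011110 (head:    ^)
Step 8: in state B at pos 1, read 1 -> (B,1)->write 1,move R,goto B. Now: state=B, head=2, tape[-2..3]=011110 (head:     ^)
Step 9: in state B at pos 2, read 1 -> (B,1)->write 1,move R,goto B. Now: state=B, head=3, tape[-2..4]=0111100 (head:      ^)
Step 10: in state B at pos 3, read 0 -> (B,0)->write 0,move R,goto C. Now: state=C, head=4, tape[-2..5]=01111000 (head:       ^)
Step 11: in state C at pos 4, read 0 -> (C,0)->write 1,move L,goto C. Now: state=C, head=3, tape[-2..5]=01111010 (head:      ^)
Step 12: in state C at pos 3, read 0 -> (C,0)->write 1,move L,goto C. Now: state=C, head=2, tape[-2..5]=01111110 (head:     ^)
Step 13: in state C at pos 2, read 1 -> (C,1)->write 1,move L,goto A. Now: state=A, head=1, tape[-2..5]=01111110 (head:    ^)

Answer: A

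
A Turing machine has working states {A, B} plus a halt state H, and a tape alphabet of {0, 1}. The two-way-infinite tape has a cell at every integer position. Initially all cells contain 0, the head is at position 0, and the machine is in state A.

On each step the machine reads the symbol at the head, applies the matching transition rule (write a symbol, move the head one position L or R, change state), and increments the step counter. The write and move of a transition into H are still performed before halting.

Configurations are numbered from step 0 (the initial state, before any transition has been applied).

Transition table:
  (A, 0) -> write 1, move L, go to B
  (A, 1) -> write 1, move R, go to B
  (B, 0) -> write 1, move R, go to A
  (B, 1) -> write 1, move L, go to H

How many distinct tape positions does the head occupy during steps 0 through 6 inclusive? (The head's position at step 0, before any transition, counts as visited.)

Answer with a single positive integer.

Answer: 4

Derivation:
Step 1: in state A at pos 0, read 0 -> (A,0)->write 1,move L,goto B. Now: state=B, head=-1, tape[-2..1]=0010 (head:  ^)
Step 2: in state B at pos -1, read 0 -> (B,0)->write 1,move R,goto A. Now: state=A, head=0, tape[-2..1]=0110 (head:   ^)
Step 3: in state A at pos 0, read 1 -> (A,1)->write 1,move R,goto B. Now: state=B, head=1, tape[-2..2]=01100 (head:    ^)
Step 4: in state B at pos 1, read 0 -> (B,0)->write 1,move R,goto A. Now: state=A, head=2, tape[-2..3]=011100 (head:     ^)
Step 5: in state A at pos 2, read 0 -> (A,0)->write 1,move L,goto B. Now: state=B, head=1, tape[-2..3]=011110 (head:    ^)
Step 6: in state B at pos 1, read 1 -> (B,1)->write 1,move L,goto H. Now: state=H, head=0, tape[-2..3]=011110 (head:   ^)
Head positions at steps 0..6: starting at 0, distinct positions visited = {-1, 0, 1, 2} -> 4 position(s)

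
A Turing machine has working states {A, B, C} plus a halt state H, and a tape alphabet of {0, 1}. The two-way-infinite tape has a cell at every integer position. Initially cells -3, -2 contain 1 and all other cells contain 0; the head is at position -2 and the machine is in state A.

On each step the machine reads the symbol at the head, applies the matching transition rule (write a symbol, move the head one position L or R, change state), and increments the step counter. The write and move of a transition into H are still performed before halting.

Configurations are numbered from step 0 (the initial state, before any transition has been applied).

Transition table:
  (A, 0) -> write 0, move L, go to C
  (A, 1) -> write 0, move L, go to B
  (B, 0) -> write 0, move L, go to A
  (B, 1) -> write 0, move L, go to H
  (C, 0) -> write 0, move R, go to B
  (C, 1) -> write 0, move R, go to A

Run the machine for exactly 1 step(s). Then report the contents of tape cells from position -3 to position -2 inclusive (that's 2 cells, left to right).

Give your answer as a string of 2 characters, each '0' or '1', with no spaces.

Step 1: in state A at pos -2, read 1 -> (A,1)->write 0,move L,goto B. Now: state=B, head=-3, tape[-4..-1]=0100 (head:  ^)

Answer: 10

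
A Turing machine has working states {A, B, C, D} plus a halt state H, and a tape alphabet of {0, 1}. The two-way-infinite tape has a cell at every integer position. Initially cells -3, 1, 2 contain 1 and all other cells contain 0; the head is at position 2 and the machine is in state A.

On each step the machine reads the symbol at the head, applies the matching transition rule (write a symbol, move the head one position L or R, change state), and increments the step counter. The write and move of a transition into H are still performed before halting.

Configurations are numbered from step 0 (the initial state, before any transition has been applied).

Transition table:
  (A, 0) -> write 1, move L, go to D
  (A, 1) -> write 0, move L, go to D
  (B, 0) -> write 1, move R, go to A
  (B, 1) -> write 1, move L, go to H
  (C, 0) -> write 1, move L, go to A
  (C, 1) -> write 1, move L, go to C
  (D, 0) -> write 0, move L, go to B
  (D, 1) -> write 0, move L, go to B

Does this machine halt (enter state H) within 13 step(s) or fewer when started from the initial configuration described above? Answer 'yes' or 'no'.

Step 1: in state A at pos 2, read 1 -> (A,1)->write 0,move L,goto D. Now: state=D, head=1, tape[-4..3]=01000100 (head:      ^)
Step 2: in state D at pos 1, read 1 -> (D,1)->write 0,move L,goto B. Now: state=B, head=0, tape[-4..3]=01000000 (head:     ^)
Step 3: in state B at pos 0, read 0 -> (B,0)->write 1,move R,goto A. Now: state=A, head=1, tape[-4..3]=01001000 (head:      ^)
Step 4: in state A at pos 1, read 0 -> (A,0)->write 1,move L,goto D. Now: state=D, head=0, tape[-4..3]=01001100 (head:     ^)
Step 5: in state D at pos 0, read 1 -> (D,1)->write 0,move L,goto B. Now: state=B, head=-1, tape[-4..3]=01000100 (head:    ^)
Step 6: in state B at pos -1, read 0 -> (B,0)->write 1,move R,goto A. Now: state=A, head=0, tape[-4..3]=01010100 (head:     ^)
Step 7: in state A at pos 0, read 0 -> (A,0)->write 1,move L,goto D. Now: state=D, head=-1, tape[-4..3]=01011100 (head:    ^)
Step 8: in state D at pos -1, read 1 -> (D,1)->write 0,move L,goto B. Now: state=B, head=-2, tape[-4..3]=01001100 (head:   ^)
Step 9: in state B at pos -2, read 0 -> (B,0)->write 1,move R,goto A. Now: state=A, head=-1, tape[-4..3]=01101100 (head:    ^)
Step 10: in state A at pos -1, read 0 -> (A,0)->write 1,move L,goto D. Now: state=D, head=-2, tape[-4..3]=01111100 (head:   ^)
Step 11: in state D at pos -2, read 1 -> (D,1)->write 0,move L,goto B. Now: state=B, head=-3, tape[-4..3]=01011100 (head:  ^)
Step 12: in state B at pos -3, read 1 -> (B,1)->write 1,move L,goto H. Now: state=H, head=-4, tape[-5..3]=001011100 (head:  ^)
State H reached at step 12; 12 <= 13 -> yes

Answer: yes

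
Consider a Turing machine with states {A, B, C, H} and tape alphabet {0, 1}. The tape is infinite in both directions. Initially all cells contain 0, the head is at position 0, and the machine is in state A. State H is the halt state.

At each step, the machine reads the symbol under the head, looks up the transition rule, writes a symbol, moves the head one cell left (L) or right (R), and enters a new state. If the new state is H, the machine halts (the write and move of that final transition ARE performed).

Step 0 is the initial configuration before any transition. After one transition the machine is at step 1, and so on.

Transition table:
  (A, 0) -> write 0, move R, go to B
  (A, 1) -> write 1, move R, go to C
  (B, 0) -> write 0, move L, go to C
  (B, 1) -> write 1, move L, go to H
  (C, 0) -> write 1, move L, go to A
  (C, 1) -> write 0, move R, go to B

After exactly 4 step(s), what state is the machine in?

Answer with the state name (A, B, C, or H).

Step 1: in state A at pos 0, read 0 -> (A,0)->write 0,move R,goto B. Now: state=B, head=1, tape[-1..2]=0000 (head:   ^)
Step 2: in state B at pos 1, read 0 -> (B,0)->write 0,move L,goto C. Now: state=C, head=0, tape[-1..2]=0000 (head:  ^)
Step 3: in state C at pos 0, read 0 -> (C,0)->write 1,move L,goto A. Now: state=A, head=-1, tape[-2..2]=00100 (head:  ^)
Step 4: in state A at pos -1, read 0 -> (A,0)->write 0,move R,goto B. Now: state=B, head=0, tape[-2..2]=00100 (head:   ^)

Answer: B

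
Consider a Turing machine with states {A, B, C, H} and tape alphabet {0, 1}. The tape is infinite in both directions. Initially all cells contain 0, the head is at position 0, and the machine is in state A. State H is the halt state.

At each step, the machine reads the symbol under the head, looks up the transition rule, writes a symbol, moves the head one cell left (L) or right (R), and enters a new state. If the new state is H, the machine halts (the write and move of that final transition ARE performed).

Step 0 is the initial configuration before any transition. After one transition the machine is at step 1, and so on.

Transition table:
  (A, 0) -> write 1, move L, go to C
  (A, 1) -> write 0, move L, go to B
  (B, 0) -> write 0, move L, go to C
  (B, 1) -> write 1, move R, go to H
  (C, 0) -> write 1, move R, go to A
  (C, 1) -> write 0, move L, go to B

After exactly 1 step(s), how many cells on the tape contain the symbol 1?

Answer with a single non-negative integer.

Answer: 1

Derivation:
Step 1: in state A at pos 0, read 0 -> (A,0)->write 1,move L,goto C. Now: state=C, head=-1, tape[-2..1]=0010 (head:  ^)
Cells containing 1 after step 1: {0} -> 1 cell(s)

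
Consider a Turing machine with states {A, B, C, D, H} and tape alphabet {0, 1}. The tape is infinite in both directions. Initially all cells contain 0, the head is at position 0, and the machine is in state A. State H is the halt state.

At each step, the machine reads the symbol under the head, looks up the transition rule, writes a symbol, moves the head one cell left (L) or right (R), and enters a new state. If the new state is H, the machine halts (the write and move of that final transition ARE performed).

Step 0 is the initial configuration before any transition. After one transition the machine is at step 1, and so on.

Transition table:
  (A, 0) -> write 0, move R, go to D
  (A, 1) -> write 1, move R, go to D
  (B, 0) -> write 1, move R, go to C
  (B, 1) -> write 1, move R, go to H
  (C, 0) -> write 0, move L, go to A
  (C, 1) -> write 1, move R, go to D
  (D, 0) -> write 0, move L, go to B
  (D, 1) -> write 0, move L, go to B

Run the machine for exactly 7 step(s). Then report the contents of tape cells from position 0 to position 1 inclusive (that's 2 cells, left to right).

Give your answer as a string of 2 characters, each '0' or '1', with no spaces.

Answer: 10

Derivation:
Step 1: in state A at pos 0, read 0 -> (A,0)->write 0,move R,goto D. Now: state=D, head=1, tape[-1..2]=0000 (head:   ^)
Step 2: in state D at pos 1, read 0 -> (D,0)->write 0,move L,goto B. Now: state=B, head=0, tape[-1..2]=0000 (head:  ^)
Step 3: in state B at pos 0, read 0 -> (B,0)->write 1,move R,goto C. Now: state=C, head=1, tape[-1..2]=0100 (head:   ^)
Step 4: in state C at pos 1, read 0 -> (C,0)->write 0,move L,goto A. Now: state=A, head=0, tape[-1..2]=0100 (head:  ^)
Step 5: in state A at pos 0, read 1 -> (A,1)->write 1,move R,goto D. Now: state=D, head=1, tape[-1..2]=0100 (head:   ^)
Step 6: in state D at pos 1, read 0 -> (D,0)->write 0,move L,goto B. Now: state=B, head=0, tape[-1..2]=0100 (head:  ^)
Step 7: in state B at pos 0, read 1 -> (B,1)->write 1,move R,goto H. Now: state=H, head=1, tape[-1..2]=0100 (head:   ^)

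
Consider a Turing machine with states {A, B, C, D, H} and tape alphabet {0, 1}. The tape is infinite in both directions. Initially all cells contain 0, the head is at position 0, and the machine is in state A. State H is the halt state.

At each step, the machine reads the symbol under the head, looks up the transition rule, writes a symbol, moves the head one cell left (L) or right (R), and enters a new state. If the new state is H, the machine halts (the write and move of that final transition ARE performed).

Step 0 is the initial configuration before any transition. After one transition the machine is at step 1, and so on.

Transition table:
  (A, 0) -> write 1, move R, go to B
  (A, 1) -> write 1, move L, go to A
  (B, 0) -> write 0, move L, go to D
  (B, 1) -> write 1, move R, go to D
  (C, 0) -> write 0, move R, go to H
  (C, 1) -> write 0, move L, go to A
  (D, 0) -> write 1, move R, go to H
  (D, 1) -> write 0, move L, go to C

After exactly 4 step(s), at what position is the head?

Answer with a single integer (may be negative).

Step 1: in state A at pos 0, read 0 -> (A,0)->write 1,move R,goto B. Now: state=B, head=1, tape[-1..2]=0100 (head:   ^)
Step 2: in state B at pos 1, read 0 -> (B,0)->write 0,move L,goto D. Now: state=D, head=0, tape[-1..2]=0100 (head:  ^)
Step 3: in state D at pos 0, read 1 -> (D,1)->write 0,move L,goto C. Now: state=C, head=-1, tape[-2..2]=00000 (head:  ^)
Step 4: in state C at pos -1, read 0 -> (C,0)->write 0,move R,goto H. Now: state=H, head=0, tape[-2..2]=00000 (head:   ^)

Answer: 0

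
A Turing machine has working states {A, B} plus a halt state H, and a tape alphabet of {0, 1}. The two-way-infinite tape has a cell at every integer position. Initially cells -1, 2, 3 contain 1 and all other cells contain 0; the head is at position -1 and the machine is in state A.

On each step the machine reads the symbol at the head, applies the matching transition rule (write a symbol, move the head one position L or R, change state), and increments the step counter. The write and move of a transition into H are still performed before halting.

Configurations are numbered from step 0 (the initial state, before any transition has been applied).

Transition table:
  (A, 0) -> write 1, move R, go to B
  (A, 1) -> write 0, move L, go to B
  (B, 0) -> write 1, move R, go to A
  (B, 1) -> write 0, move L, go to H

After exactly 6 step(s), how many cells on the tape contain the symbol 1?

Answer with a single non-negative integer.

Answer: 5

Derivation:
Step 1: in state A at pos -1, read 1 -> (A,1)->write 0,move L,goto B. Now: state=B, head=-2, tape[-3..4]=00000110 (head:  ^)
Step 2: in state B at pos -2, read 0 -> (B,0)->write 1,move R,goto A. Now: state=A, head=-1, tape[-3..4]=01000110 (head:   ^)
Step 3: in state A at pos -1, read 0 -> (A,0)->write 1,move R,goto B. Now: state=B, head=0, tape[-3..4]=01100110 (head:    ^)
Step 4: in state B at pos 0, read 0 -> (B,0)->write 1,move R,goto A. Now: state=A, head=1, tape[-3..4]=01110110 (head:     ^)
Step 5: in state A at pos 1, read 0 -> (A,0)->write 1,move R,goto B. Now: state=B, head=2, tape[-3..4]=01111110 (head:      ^)
Step 6: in state B at pos 2, read 1 -> (B,1)->write 0,move L,goto H. Now: state=H, head=1, tape[-3..4]=01111010 (head:     ^)
Cells containing 1 after step 6: {-2, -1, 0, 1, 3} -> 5 cell(s)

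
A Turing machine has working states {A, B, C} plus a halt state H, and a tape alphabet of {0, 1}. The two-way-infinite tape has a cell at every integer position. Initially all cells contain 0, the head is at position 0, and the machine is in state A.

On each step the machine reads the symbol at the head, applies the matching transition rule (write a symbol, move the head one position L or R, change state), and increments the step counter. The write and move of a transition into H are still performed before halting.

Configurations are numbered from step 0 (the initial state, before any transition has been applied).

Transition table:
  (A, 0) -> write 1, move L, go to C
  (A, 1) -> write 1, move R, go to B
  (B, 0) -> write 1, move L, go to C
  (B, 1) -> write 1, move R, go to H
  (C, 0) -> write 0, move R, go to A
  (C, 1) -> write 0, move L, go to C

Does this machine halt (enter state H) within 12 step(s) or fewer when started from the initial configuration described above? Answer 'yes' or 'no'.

Step 1: in state A at pos 0, read 0 -> (A,0)->write 1,move L,goto C. Now: state=C, head=-1, tape[-2..1]=0010 (head:  ^)
Step 2: in state C at pos -1, read 0 -> (C,0)->write 0,move R,goto A. Now: state=A, head=0, tape[-2..1]=0010 (head:   ^)
Step 3: in state A at pos 0, read 1 -> (A,1)->write 1,move R,goto B. Now: state=B, head=1, tape[-2..2]=00100 (head:    ^)
Step 4: in state B at pos 1, read 0 -> (B,0)->write 1,move L,goto C. Now: state=C, head=0, tape[-2..2]=00110 (head:   ^)
Step 5: in state C at pos 0, read 1 -> (C,1)->write 0,move L,goto C. Now: state=C, head=-1, tape[-2..2]=00010 (head:  ^)
Step 6: in state C at pos -1, read 0 -> (C,0)->write 0,move R,goto A. Now: state=A, head=0, tape[-2..2]=00010 (head:   ^)
Step 7: in state A at pos 0, read 0 -> (A,0)->write 1,move L,goto C. Now: state=C, head=-1, tape[-2..2]=00110 (head:  ^)
Step 8: in state C at pos -1, read 0 -> (C,0)->write 0,move R,goto A. Now: state=A, head=0, tape[-2..2]=00110 (head:   ^)
Step 9: in state A at pos 0, read 1 -> (A,1)->write 1,move R,goto B. Now: state=B, head=1, tape[-2..2]=00110 (head:    ^)
Step 10: in state B at pos 1, read 1 -> (B,1)->write 1,move R,goto H. Now: state=H, head=2, tape[-2..3]=001100 (head:     ^)
State H reached at step 10; 10 <= 12 -> yes

Answer: yes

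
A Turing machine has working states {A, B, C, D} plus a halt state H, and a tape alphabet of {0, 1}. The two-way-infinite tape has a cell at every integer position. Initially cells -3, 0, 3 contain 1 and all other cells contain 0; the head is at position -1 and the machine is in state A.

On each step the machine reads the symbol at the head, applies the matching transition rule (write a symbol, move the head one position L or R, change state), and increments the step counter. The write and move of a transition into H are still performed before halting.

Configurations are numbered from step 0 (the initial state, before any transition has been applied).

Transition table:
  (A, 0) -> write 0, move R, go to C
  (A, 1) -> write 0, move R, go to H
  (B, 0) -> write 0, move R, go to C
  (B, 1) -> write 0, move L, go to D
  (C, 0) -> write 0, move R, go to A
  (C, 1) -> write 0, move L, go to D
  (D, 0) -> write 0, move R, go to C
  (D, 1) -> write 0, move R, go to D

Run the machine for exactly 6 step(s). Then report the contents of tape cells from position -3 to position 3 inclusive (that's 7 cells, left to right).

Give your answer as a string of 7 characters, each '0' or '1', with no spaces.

Answer: 1000001

Derivation:
Step 1: in state A at pos -1, read 0 -> (A,0)->write 0,move R,goto C. Now: state=C, head=0, tape[-4..4]=010010010 (head:     ^)
Step 2: in state C at pos 0, read 1 -> (C,1)->write 0,move L,goto D. Now: state=D, head=-1, tape[-4..4]=010000010 (head:    ^)
Step 3: in state D at pos -1, read 0 -> (D,0)->write 0,move R,goto C. Now: state=C, head=0, tape[-4..4]=010000010 (head:     ^)
Step 4: in state C at pos 0, read 0 -> (C,0)->write 0,move R,goto A. Now: state=A, head=1, tape[-4..4]=010000010 (head:      ^)
Step 5: in state A at pos 1, read 0 -> (A,0)->write 0,move R,goto C. Now: state=C, head=2, tape[-4..4]=010000010 (head:       ^)
Step 6: in state C at pos 2, read 0 -> (C,0)->write 0,move R,goto A. Now: state=A, head=3, tape[-4..4]=010000010 (head:        ^)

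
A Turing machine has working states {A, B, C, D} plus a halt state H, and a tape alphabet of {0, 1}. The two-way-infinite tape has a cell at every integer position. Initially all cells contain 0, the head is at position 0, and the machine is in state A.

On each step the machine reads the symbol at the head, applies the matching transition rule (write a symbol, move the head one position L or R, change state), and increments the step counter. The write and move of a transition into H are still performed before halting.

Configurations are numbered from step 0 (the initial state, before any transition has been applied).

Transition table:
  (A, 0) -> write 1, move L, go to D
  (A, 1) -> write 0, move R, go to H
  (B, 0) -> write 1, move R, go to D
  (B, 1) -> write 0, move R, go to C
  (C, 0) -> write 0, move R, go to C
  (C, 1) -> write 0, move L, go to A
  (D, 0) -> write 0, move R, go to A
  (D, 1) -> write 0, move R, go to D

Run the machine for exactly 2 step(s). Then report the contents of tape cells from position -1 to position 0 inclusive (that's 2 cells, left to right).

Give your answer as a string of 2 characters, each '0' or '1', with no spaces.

Answer: 01

Derivation:
Step 1: in state A at pos 0, read 0 -> (A,0)->write 1,move L,goto D. Now: state=D, head=-1, tape[-2..1]=0010 (head:  ^)
Step 2: in state D at pos -1, read 0 -> (D,0)->write 0,move R,goto A. Now: state=A, head=0, tape[-2..1]=0010 (head:   ^)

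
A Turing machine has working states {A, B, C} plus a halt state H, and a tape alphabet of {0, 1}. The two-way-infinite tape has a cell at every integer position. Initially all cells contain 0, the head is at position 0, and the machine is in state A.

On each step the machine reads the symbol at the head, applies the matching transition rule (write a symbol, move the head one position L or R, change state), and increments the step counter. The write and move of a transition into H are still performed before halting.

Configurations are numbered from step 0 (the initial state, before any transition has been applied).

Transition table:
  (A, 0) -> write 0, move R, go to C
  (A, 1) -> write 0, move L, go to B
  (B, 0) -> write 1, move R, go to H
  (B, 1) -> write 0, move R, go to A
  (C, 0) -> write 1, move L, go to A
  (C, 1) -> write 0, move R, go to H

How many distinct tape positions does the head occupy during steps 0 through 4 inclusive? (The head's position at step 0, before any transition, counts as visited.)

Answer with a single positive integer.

Step 1: in state A at pos 0, read 0 -> (A,0)->write 0,move R,goto C. Now: state=C, head=1, tape[-1..2]=0000 (head:   ^)
Step 2: in state C at pos 1, read 0 -> (C,0)->write 1,move L,goto A. Now: state=A, head=0, tape[-1..2]=0010 (head:  ^)
Step 3: in state A at pos 0, read 0 -> (A,0)->write 0,move R,goto C. Now: state=C, head=1, tape[-1..2]=0010 (head:   ^)
Step 4: in state C at pos 1, read 1 -> (C,1)->write 0,move R,goto H. Now: state=H, head=2, tape[-1..3]=00000 (head:    ^)
Head positions at steps 0..4: starting at 0, distinct positions visited = {0, 1, 2} -> 3 position(s)

Answer: 3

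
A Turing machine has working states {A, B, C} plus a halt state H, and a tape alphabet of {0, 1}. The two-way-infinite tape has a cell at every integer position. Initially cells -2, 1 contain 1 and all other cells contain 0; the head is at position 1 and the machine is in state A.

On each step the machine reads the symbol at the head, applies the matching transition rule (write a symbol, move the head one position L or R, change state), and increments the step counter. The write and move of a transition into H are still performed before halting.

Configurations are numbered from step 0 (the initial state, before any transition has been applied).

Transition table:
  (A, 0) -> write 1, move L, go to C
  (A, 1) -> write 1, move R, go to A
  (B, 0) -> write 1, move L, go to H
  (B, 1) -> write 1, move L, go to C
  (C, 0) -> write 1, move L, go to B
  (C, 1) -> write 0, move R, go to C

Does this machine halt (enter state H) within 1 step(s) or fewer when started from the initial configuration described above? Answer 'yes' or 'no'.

Step 1: in state A at pos 1, read 1 -> (A,1)->write 1,move R,goto A. Now: state=A, head=2, tape[-3..3]=0100100 (head:      ^)
After 1 step(s): state = A (not H) -> not halted within 1 -> no

Answer: no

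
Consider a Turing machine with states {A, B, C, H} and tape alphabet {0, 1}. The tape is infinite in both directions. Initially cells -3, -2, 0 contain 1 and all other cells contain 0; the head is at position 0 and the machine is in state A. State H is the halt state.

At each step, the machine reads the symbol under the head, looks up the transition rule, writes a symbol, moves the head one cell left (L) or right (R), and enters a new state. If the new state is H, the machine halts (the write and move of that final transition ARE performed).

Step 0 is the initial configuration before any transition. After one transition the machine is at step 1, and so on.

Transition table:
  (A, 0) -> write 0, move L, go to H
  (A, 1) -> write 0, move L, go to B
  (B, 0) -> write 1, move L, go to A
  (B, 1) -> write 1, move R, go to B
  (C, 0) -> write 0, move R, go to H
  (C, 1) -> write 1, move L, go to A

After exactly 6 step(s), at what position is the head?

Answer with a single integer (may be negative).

Step 1: in state A at pos 0, read 1 -> (A,1)->write 0,move L,goto B. Now: state=B, head=-1, tape[-4..1]=011000 (head:    ^)
Step 2: in state B at pos -1, read 0 -> (B,0)->write 1,move L,goto A. Now: state=A, head=-2, tape[-4..1]=011100 (head:   ^)
Step 3: in state A at pos -2, read 1 -> (A,1)->write 0,move L,goto B. Now: state=B, head=-3, tape[-4..1]=010100 (head:  ^)
Step 4: in state B at pos -3, read 1 -> (B,1)->write 1,move R,goto B. Now: state=B, head=-2, tape[-4..1]=010100 (head:   ^)
Step 5: in state B at pos -2, read 0 -> (B,0)->write 1,move L,goto A. Now: state=A, head=-3, tape[-4..1]=011100 (head:  ^)
Step 6: in state A at pos -3, read 1 -> (A,1)->write 0,move L,goto B. Now: state=B, head=-4, tape[-5..1]=0001100 (head:  ^)

Answer: -4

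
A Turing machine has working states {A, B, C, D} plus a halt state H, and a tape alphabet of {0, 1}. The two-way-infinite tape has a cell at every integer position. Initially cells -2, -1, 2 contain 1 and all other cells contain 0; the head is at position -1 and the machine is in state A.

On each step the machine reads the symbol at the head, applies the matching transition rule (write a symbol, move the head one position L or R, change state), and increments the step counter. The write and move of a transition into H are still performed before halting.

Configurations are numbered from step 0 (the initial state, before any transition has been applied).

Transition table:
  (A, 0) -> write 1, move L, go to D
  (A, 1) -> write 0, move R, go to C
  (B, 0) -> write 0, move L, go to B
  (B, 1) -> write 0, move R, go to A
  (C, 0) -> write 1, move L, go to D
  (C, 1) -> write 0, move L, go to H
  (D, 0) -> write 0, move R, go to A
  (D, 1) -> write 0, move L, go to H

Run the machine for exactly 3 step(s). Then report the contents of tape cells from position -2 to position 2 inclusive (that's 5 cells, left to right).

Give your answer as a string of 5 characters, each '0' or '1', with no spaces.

Step 1: in state A at pos -1, read 1 -> (A,1)->write 0,move R,goto C. Now: state=C, head=0, tape[-3..3]=0100010 (head:    ^)
Step 2: in state C at pos 0, read 0 -> (C,0)->write 1,move L,goto D. Now: state=D, head=-1, tape[-3..3]=0101010 (head:   ^)
Step 3: in state D at pos -1, read 0 -> (D,0)->write 0,move R,goto A. Now: state=A, head=0, tape[-3..3]=0101010 (head:    ^)

Answer: 10101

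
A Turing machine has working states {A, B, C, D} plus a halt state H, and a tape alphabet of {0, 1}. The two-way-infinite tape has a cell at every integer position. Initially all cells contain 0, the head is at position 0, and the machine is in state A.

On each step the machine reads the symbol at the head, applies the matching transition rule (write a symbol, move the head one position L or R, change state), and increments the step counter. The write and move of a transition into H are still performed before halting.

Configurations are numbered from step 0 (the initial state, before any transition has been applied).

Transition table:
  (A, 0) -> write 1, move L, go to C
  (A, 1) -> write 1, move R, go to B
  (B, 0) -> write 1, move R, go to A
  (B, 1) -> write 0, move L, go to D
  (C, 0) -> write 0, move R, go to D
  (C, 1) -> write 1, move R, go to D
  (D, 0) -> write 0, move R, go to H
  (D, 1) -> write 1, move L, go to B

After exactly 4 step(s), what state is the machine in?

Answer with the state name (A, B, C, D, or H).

Answer: A

Derivation:
Step 1: in state A at pos 0, read 0 -> (A,0)->write 1,move L,goto C. Now: state=C, head=-1, tape[-2..1]=0010 (head:  ^)
Step 2: in state C at pos -1, read 0 -> (C,0)->write 0,move R,goto D. Now: state=D, head=0, tape[-2..1]=0010 (head:   ^)
Step 3: in state D at pos 0, read 1 -> (D,1)->write 1,move L,goto B. Now: state=B, head=-1, tape[-2..1]=0010 (head:  ^)
Step 4: in state B at pos -1, read 0 -> (B,0)->write 1,move R,goto A. Now: state=A, head=0, tape[-2..1]=0110 (head:   ^)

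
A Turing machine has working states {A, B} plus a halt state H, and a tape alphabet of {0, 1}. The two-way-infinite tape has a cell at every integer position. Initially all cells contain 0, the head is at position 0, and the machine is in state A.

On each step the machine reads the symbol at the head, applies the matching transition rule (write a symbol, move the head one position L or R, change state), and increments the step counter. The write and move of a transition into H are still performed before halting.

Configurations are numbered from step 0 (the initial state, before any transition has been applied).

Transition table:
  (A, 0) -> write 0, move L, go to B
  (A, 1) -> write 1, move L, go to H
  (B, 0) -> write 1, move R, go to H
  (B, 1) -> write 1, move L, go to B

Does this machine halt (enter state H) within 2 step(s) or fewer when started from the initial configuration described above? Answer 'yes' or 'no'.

Step 1: in state A at pos 0, read 0 -> (A,0)->write 0,move L,goto B. Now: state=B, head=-1, tape[-2..1]=0000 (head:  ^)
Step 2: in state B at pos -1, read 0 -> (B,0)->write 1,move R,goto H. Now: state=H, head=0, tape[-2..1]=0100 (head:   ^)
State H reached at step 2; 2 <= 2 -> yes

Answer: yes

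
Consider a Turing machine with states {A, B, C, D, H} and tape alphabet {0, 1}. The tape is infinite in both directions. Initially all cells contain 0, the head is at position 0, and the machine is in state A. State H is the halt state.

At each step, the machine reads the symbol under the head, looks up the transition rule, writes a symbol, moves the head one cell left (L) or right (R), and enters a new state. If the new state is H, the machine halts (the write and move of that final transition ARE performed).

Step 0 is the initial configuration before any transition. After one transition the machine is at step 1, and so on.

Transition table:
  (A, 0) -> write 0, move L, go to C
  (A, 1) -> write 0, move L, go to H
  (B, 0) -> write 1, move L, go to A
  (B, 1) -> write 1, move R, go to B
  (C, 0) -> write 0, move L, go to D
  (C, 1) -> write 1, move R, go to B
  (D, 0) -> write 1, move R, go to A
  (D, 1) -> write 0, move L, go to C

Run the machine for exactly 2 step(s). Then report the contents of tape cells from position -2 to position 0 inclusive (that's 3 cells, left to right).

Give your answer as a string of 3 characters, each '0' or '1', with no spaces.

Answer: 000

Derivation:
Step 1: in state A at pos 0, read 0 -> (A,0)->write 0,move L,goto C. Now: state=C, head=-1, tape[-2..1]=0000 (head:  ^)
Step 2: in state C at pos -1, read 0 -> (C,0)->write 0,move L,goto D. Now: state=D, head=-2, tape[-3..1]=00000 (head:  ^)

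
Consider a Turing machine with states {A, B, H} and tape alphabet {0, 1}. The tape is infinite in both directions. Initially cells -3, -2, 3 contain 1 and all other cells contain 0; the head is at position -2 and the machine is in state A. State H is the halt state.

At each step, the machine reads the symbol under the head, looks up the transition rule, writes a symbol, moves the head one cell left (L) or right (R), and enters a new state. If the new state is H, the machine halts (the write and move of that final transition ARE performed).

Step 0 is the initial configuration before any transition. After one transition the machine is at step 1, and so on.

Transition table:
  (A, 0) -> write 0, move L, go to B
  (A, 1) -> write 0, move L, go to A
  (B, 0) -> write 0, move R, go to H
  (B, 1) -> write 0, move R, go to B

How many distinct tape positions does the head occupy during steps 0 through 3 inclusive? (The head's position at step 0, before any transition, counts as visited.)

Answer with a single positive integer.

Answer: 4

Derivation:
Step 1: in state A at pos -2, read 1 -> (A,1)->write 0,move L,goto A. Now: state=A, head=-3, tape[-4..4]=010000010 (head:  ^)
Step 2: in state A at pos -3, read 1 -> (A,1)->write 0,move L,goto A. Now: state=A, head=-4, tape[-5..4]=0000000010 (head:  ^)
Step 3: in state A at pos -4, read 0 -> (A,0)->write 0,move L,goto B. Now: state=B, head=-5, tape[-6..4]=00000000010 (head:  ^)
Head positions at steps 0..3: starting at -2, distinct positions visited = {-5, -4, -3, -2} -> 4 position(s)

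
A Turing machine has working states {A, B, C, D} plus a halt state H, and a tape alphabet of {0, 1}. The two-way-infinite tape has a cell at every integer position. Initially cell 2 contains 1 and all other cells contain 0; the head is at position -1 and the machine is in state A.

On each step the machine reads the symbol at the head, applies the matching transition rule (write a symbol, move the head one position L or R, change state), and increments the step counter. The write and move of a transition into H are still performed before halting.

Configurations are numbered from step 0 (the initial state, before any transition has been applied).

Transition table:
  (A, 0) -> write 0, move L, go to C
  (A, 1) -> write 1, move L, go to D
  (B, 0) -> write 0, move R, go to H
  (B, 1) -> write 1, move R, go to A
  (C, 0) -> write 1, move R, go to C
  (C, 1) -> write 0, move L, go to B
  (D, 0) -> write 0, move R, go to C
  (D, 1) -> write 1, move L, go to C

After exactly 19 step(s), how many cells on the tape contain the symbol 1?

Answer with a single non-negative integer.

Answer: 0

Derivation:
Step 1: in state A at pos -1, read 0 -> (A,0)->write 0,move L,goto C. Now: state=C, head=-2, tape[-3..3]=0000010 (head:  ^)
Step 2: in state C at pos -2, read 0 -> (C,0)->write 1,move R,goto C. Now: state=C, head=-1, tape[-3..3]=0100010 (head:   ^)
Step 3: in state C at pos -1, read 0 -> (C,0)->write 1,move R,goto C. Now: state=C, head=0, tape[-3..3]=0110010 (head:    ^)
Step 4: in state C at pos 0, read 0 -> (C,0)->write 1,move R,goto C. Now: state=C, head=1, tape[-3..3]=0111010 (head:     ^)
Step 5: in state C at pos 1, read 0 -> (C,0)->write 1,move R,goto C. Now: state=C, head=2, tape[-3..3]=0111110 (head:      ^)
Step 6: in state C at pos 2, read 1 -> (C,1)->write 0,move L,goto B. Now: state=B, head=1, tape[-3..3]=0111100 (head:     ^)
Step 7: in state B at pos 1, read 1 -> (B,1)->write 1,move R,goto A. Now: state=A, head=2, tape[-3..3]=0111100 (head:      ^)
Step 8: in state A at pos 2, read 0 -> (A,0)->write 0,move L,goto C. Now: state=C, head=1, tape[-3..3]=0111100 (head:     ^)
Step 9: in state C at pos 1, read 1 -> (C,1)->write 0,move L,goto B. Now: state=B, head=0, tape[-3..3]=0111000 (head:    ^)
Step 10: in state B at pos 0, read 1 -> (B,1)->write 1,move R,goto A. Now: state=A, head=1, tape[-3..3]=0111000 (head:     ^)
Step 11: in state A at pos 1, read 0 -> (A,0)->write 0,move L,goto C. Now: state=C, head=0, tape[-3..3]=0111000 (head:    ^)
Step 12: in state C at pos 0, read 1 -> (C,1)->write 0,move L,goto B. Now: state=B, head=-1, tape[-3..3]=0110000 (head:   ^)
Step 13: in state B at pos -1, read 1 -> (B,1)->write 1,move R,goto A. Now: state=A, head=0, tape[-3..3]=0110000 (head:    ^)
Step 14: in state A at pos 0, read 0 -> (A,0)->write 0,move L,goto C. Now: state=C, head=-1, tape[-3..3]=0110000 (head:   ^)
Step 15: in state C at pos -1, read 1 -> (C,1)->write 0,move L,goto B. Now: state=B, head=-2, tape[-3..3]=0100000 (head:  ^)
Step 16: in state B at pos -2, read 1 -> (B,1)->write 1,move R,goto A. Now: state=A, head=-1, tape[-3..3]=0100000 (head:   ^)
Step 17: in state A at pos -1, read 0 -> (A,0)->write 0,move L,goto C. Now: state=C, head=-2, tape[-3..3]=0100000 (head:  ^)
Step 18: in state C at pos -2, read 1 -> (C,1)->write 0,move L,goto B. Now: state=B, head=-3, tape[-4..3]=00000000 (head:  ^)
Step 19: in state B at pos -3, read 0 -> (B,0)->write 0,move R,goto H. Now: state=H, head=-2, tape[-4..3]=00000000 (head:   ^)
No cell contains 1 after step 19 -> 0 cell(s)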